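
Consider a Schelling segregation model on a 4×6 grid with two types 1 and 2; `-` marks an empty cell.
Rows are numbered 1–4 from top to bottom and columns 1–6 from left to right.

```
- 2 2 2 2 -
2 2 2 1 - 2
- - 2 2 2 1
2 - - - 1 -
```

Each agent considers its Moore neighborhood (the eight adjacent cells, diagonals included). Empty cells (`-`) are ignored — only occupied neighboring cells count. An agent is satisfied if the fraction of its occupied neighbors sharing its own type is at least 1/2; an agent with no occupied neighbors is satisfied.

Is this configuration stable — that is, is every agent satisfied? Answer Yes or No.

No

(1,2)2 4/4 ✓
(1,3)2 4/5 ✓
(1,4)2 3/4 ✓
(1,5)2 2/3 ✓
(2,1)2 2/2 ✓
(2,2)2 5/5 ✓
(2,3)2 6/7 ✓
(2,4)1 0/7 ✗
(2,6)2 2/3 ✓
(3,3)2 3/4 ✓
(3,4)2 3/5 ✓
(3,5)2 2/5 ✗
(3,6)1 1/3 ✗
(4,1)2 0/0 ✓
(4,5)1 1/3 ✗
For instance (2,4) has only 0/7 same-type neighbors, below 1/2.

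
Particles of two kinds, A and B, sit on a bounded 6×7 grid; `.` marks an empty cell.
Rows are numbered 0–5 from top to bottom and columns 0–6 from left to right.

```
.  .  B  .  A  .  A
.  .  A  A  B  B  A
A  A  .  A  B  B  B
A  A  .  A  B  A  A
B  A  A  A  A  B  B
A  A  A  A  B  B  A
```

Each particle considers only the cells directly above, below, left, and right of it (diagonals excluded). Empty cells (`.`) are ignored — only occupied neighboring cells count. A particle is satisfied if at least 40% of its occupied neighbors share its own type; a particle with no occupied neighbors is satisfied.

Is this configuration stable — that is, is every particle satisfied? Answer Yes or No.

No

Row 0: (0,2)B 0/1 ✗ · (0,4)A 0/1 ✗ · (0,6)A 1/1 ✓
Row 1: (1,2)A 1/2 ✓ · (1,3)A 2/3 ✓ · (1,4)B 2/4 ✓ · (1,5)B 2/3 ✓ · (1,6)A 1/3 ✗
Row 2: (2,0)A 2/2 ✓ · (2,1)A 2/2 ✓ · (2,3)A 2/3 ✓ · (2,4)B 3/4 ✓ · (2,5)B 3/4 ✓ · (2,6)B 1/3 ✗
Row 3: (3,0)A 2/3 ✓ · (3,1)A 3/3 ✓ · (3,3)A 2/3 ✓ · (3,4)B 1/4 ✗ · (3,5)A 1/4 ✗ · (3,6)A 1/3 ✗
Row 4: (4,0)B 0/3 ✗ · (4,1)A 3/4 ✓ · (4,2)A 3/3 ✓ · (4,3)A 4/4 ✓ · (4,4)A 1/4 ✗ · (4,5)B 2/4 ✓ · (4,6)B 1/3 ✗
Row 5: (5,0)A 1/2 ✓ · (5,1)A 3/3 ✓ · (5,2)A 3/3 ✓ · (5,3)A 2/3 ✓ · (5,4)B 1/3 ✗ · (5,5)B 2/3 ✓ · (5,6)A 0/2 ✗
For instance (0,2) has only 0/1 same-type neighbors, below 2/5.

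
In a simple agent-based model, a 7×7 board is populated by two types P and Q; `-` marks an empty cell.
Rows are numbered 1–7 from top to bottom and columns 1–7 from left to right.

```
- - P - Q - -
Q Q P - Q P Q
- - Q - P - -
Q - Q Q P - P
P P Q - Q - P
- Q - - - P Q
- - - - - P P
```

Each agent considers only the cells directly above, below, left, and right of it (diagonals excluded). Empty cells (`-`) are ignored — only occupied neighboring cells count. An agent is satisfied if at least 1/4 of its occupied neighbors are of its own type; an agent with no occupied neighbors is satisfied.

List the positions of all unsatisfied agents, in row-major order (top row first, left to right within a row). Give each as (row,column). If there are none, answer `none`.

(2,6), (2,7), (4,1), (5,5), (6,2), (6,7)

Row 1: (1,3)P 1/1 ok · (1,5)Q 1/1 ok
Row 2: (2,1)Q 1/1 ok · (2,2)Q 1/2 ok · (2,3)P 1/3 ok · (2,5)Q 1/3 ok · (2,6)P 0/2 unhappy · (2,7)Q 0/1 unhappy
Row 3: (3,3)Q 1/2 ok · (3,5)P 1/2 ok
Row 4: (4,1)Q 0/1 unhappy · (4,3)Q 3/3 ok · (4,4)Q 1/2 ok · (4,5)P 1/3 ok · (4,7)P 1/1 ok
Row 5: (5,1)P 1/2 ok · (5,2)P 1/3 ok · (5,3)Q 1/2 ok · (5,5)Q 0/1 unhappy · (5,7)P 1/2 ok
Row 6: (6,2)Q 0/1 unhappy · (6,6)P 1/2 ok · (6,7)Q 0/3 unhappy
Row 7: (7,6)P 2/2 ok · (7,7)P 1/2 ok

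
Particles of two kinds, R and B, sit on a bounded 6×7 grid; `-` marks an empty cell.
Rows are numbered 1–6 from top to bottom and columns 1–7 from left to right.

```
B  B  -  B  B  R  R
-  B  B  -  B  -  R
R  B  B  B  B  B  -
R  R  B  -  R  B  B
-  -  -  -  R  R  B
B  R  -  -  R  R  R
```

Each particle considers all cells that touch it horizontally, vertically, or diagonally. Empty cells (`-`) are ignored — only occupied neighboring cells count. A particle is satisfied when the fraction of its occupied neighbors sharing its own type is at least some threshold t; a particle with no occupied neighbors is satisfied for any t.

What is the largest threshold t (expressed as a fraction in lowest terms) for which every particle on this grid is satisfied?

0/1

(1,1)B 2/2
(1,2)B 3/3
(1,4)B 3/3
(1,5)B 2/3
(1,6)R 2/4
(1,7)R 2/2
(2,2)B 5/6
(2,3)B 6/6
(2,5)B 5/6
(2,7)R 2/3
(3,1)R 2/4
(3,2)B 4/7
(3,3)B 5/6
(3,4)B 5/6
(3,5)B 4/5
(3,6)B 4/6
(4,1)R 2/3
(4,2)R 2/5
(4,3)B 3/4
(4,5)R 2/6
(4,6)B 4/7
(4,7)B 3/4
(5,5)R 4/5
(5,6)R 5/8
(5,7)B 2/5
(6,1)B 0/1
(6,2)R 0/1
(6,5)R 3/3
(6,6)R 4/5
(6,7)R 2/3
The smallest same-type fraction is 0/1 at (6,1), which reduces to 0/1. Any threshold above that leaves this particle unsatisfied.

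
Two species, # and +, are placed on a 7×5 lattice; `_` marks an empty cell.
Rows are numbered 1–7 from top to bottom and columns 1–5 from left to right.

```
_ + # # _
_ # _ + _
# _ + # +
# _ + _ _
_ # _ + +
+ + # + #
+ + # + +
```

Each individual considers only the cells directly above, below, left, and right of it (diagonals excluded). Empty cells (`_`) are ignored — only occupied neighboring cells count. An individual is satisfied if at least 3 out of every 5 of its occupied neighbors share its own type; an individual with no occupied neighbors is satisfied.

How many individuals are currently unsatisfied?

16

(1,2)+ 0/2 unhappy
(1,3)# 1/2 unhappy
(1,4)# 1/2 unhappy
(2,2)# 0/1 unhappy
(2,4)+ 0/2 unhappy
(3,1)# 1/1 ok
(3,3)+ 1/2 unhappy
(3,4)# 0/3 unhappy
(3,5)+ 0/1 unhappy
(4,1)# 1/1 ok
(4,3)+ 1/1 ok
(5,2)# 0/1 unhappy
(5,4)+ 2/2 ok
(5,5)+ 1/2 unhappy
(6,1)+ 2/2 ok
(6,2)+ 2/4 unhappy
(6,3)# 1/3 unhappy
(6,4)+ 2/4 unhappy
(6,5)# 0/3 unhappy
(7,1)+ 2/2 ok
(7,2)+ 2/3 ok
(7,3)# 1/3 unhappy
(7,4)+ 2/3 ok
(7,5)+ 1/2 unhappy
Unsatisfied: (1,2), (1,3), (1,4), (2,2), (2,4), (3,3), (3,4), (3,5), (5,2), (5,5), (6,2), (6,3), (6,4), (6,5), (7,3), (7,5) — 16 in total.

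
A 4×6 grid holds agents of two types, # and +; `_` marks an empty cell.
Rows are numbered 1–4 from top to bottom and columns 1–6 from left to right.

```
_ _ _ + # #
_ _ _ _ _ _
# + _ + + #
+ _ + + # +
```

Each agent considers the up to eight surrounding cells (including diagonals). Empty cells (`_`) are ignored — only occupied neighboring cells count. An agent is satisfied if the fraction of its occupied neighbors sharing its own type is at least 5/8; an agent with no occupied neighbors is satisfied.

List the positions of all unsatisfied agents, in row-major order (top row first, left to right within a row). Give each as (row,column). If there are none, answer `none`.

(1,4), (1,5), (3,1), (3,5), (3,6), (4,1), (4,5), (4,6)

(1,4)+ 0/1 not
(1,5)# 1/2 not
(1,6)# 1/1 satisfied
(3,1)# 0/2 not
(3,2)+ 2/3 satisfied
(3,4)+ 3/4 satisfied
(3,5)+ 3/5 not
(3,6)# 1/3 not
(4,1)+ 1/2 not
(4,3)+ 3/3 satisfied
(4,4)+ 3/4 satisfied
(4,5)# 1/5 not
(4,6)+ 1/3 not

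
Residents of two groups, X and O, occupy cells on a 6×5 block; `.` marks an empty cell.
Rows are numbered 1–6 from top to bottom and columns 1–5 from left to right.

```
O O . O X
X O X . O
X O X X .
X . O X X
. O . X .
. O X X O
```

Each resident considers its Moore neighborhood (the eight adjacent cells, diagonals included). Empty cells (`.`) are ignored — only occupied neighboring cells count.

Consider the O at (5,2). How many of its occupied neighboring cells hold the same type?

2

Occupied neighbors of (5,2): (4,1)=X, (4,3)=O, (6,2)=O, (6,3)=X.
Same type (O): 2 of 4.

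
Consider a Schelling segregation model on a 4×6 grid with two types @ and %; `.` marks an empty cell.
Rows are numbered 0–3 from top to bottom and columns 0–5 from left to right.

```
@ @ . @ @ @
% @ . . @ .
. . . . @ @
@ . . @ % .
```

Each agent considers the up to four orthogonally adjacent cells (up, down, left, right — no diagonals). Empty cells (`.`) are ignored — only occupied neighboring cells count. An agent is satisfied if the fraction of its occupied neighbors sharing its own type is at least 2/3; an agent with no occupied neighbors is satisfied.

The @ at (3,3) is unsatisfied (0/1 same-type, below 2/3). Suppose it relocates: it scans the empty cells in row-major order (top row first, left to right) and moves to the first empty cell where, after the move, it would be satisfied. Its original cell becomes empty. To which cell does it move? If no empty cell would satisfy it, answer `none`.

Vacating (3,3). Empty cells in order:
  (0,2): 2/2 same-type → satisfied — stop here.

(0,2)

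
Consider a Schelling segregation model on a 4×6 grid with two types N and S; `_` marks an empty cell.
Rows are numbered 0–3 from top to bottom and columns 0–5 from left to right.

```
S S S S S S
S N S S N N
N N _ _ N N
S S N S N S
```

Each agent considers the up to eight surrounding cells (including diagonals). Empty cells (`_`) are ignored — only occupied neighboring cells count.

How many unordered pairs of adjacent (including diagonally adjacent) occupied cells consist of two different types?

26

Scan each occupied cell's neighbors to the right and below (and the two forward diagonals) so each pair is counted once.
Row 0: S(0,0)–S(0,1)= S(0,0)–S(1,0)= S(0,0)–N(1,1)≠ S(0,1)–S(0,2)= S(0,1)–N(1,1)≠ S(0,1)–S(1,2)= S(0,1)–S(1,0)= S(0,2)–S(0,3)= S(0,2)–S(1,2)= S(0,2)–S(1,3)= S(0,2)–N(1,1)≠ S(0,3)–S(0,4)= S(0,3)–S(1,3)= S(0,3)–N(1,4)≠ S(0,3)–S(1,2)= S(0,4)–S(0,5)= S(0,4)–N(1,4)≠ S(0,4)–N(1,5)≠ S(0,4)–S(1,3)= S(0,5)–N(1,5)≠ S(0,5)–N(1,4)≠  → 8/21 unlike.
Row 1: S(1,0)–N(1,1)≠ S(1,0)–N(2,0)≠ S(1,0)–N(2,1)≠ N(1,1)–S(1,2)≠ N(1,1)–N(2,1)= N(1,1)–N(2,0)= S(1,2)–S(1,3)= S(1,2)–N(2,1)≠ S(1,3)–N(1,4)≠ S(1,3)–N(2,4)≠ N(1,4)–N(1,5)= N(1,4)–N(2,4)= N(1,4)–N(2,5)= N(1,5)–N(2,5)= N(1,5)–N(2,4)=  → 7/15 unlike.
Row 2: N(2,0)–N(2,1)= N(2,0)–S(3,0)≠ N(2,0)–S(3,1)≠ N(2,1)–S(3,1)≠ N(2,1)–N(3,2)= N(2,1)–S(3,0)≠ N(2,4)–N(2,5)= N(2,4)–N(3,4)= N(2,4)–S(3,5)≠ N(2,4)–S(3,3)≠ N(2,5)–S(3,5)≠ N(2,5)–N(3,4)=  → 7/12 unlike.
Row 3: S(3,0)–S(3,1)= S(3,1)–N(3,2)≠ N(3,2)–S(3,3)≠ S(3,3)–N(3,4)≠ N(3,4)–S(3,5)≠  → 4/5 unlike.
Total adjacent occupied pairs: 53; unlike-type pairs: 26.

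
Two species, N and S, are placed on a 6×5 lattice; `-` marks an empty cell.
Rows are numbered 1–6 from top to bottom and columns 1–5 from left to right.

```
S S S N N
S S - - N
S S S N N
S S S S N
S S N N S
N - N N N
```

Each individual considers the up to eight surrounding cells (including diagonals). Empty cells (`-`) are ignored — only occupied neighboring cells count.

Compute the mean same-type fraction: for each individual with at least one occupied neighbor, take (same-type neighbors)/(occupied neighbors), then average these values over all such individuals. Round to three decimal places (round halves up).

Row 1: (1,1)S 3/3 · (1,2)S 4/4 · (1,3)S 2/3 · (1,4)N 2/3 · (1,5)N 2/2
Row 2: (2,1)S 5/5 · (2,2)S 7/7 · (2,5)N 4/4
Row 3: (3,1)S 5/5 · (3,2)S 7/7 · (3,3)S 5/6 · (3,4)N 3/6 · (3,5)N 3/4
Row 4: (4,1)S 5/5 · (4,2)S 7/8 · (4,3)S 5/8 · (4,4)S 3/8 · (4,5)N 3/5
Row 5: (5,1)S 3/4 · (5,2)S 4/7 · (5,3)N 3/7 · (5,4)N 5/8 · (5,5)S 1/5
Row 6: (6,1)N 0/2 · (6,3)N 3/4 · (6,4)N 4/5 · (6,5)N 2/3
Sum over 27 individuals: 3/3 + 4/4 + 2/3 + 2/3 + 2/2 + 5/5 + 7/7 + 4/4 + 5/5 + 7/7 + 5/6 + 3/6 + 3/4 + 5/5 + 7/8 + 5/8 + 3/8 + 3/5 + 3/4 + 4/7 + 3/7 + 5/8 + 1/5 + 0/2 + 3/4 + 4/5 + 2/3 = 1181/60; mean = 1181/60 ÷ 27 = 1181/1620 = 0.729012… → 0.729.

0.729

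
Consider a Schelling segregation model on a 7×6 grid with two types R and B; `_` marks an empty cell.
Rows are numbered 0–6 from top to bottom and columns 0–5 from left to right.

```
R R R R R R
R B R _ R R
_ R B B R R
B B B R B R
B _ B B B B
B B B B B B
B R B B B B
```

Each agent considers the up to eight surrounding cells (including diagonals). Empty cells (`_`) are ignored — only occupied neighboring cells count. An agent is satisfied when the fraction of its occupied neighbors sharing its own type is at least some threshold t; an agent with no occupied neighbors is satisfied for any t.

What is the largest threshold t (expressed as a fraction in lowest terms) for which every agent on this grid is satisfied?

0/1

Row 0: (0,0)R 2/3 · (0,1)R 4/5 · (0,2)R 3/4 · (0,3)R 4/4 · (0,4)R 4/4 · (0,5)R 3/3
Row 1: (1,0)R 3/4 · (1,1)B 1/7 · (1,2)R 4/7 · (1,4)R 6/7 · (1,5)R 5/5
Row 2: (2,1)R 2/7 · (2,2)B 4/7 · (2,3)B 3/7 · (2,4)R 5/7 · (2,5)R 4/5
Row 3: (3,0)B 2/3 · (3,1)B 5/6 · (3,2)B 5/7 · (3,3)R 1/8 · (3,4)B 4/8 · (3,5)R 2/5
Row 4: (4,0)B 4/4 · (4,2)B 6/7 · (4,3)B 7/8 · (4,4)B 6/8 · (4,5)B 4/5
Row 5: (5,0)B 3/4 · (5,1)B 6/7 · (5,2)B 6/7 · (5,3)B 8/8 · (5,4)B 8/8 · (5,5)B 5/5
Row 6: (6,0)B 2/3 · (6,1)R 0/5 · (6,2)B 4/5 · (6,3)B 5/5 · (6,4)B 5/5 · (6,5)B 3/3
The smallest same-type fraction is 0/5 at (6,1), which reduces to 0/1. Any threshold above that leaves this agent unsatisfied.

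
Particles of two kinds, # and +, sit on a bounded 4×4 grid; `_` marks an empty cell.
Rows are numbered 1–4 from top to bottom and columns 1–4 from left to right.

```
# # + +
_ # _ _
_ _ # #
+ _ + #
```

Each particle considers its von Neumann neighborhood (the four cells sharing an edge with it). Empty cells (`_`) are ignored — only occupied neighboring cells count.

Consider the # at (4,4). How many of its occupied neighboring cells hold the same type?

1

Occupied neighbors of (4,4): (3,4)=#, (4,3)=+.
Same type (#): 1 of 2.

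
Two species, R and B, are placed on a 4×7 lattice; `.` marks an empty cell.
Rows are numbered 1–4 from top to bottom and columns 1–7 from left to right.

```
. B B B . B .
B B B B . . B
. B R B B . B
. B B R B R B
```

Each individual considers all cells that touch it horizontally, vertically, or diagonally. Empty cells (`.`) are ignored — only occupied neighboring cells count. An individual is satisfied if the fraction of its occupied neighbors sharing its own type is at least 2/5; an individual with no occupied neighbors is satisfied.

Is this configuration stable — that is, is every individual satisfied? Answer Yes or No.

No

(1,2)B 4/4 satisfied
(1,3)B 5/5 satisfied
(1,4)B 3/3 satisfied
(1,6)B 1/1 satisfied
(2,1)B 3/3 satisfied
(2,2)B 5/6 satisfied
(2,3)B 7/8 satisfied
(2,4)B 5/6 satisfied
(2,7)B 2/2 satisfied
(3,2)B 5/6 satisfied
(3,3)R 1/8 not
(3,4)B 5/7 satisfied
(3,5)B 3/5 satisfied
(3,7)B 2/3 satisfied
(4,2)B 2/3 satisfied
(4,3)B 3/5 satisfied
(4,4)R 1/5 not
(4,5)B 2/4 satisfied
(4,6)R 0/4 not
(4,7)B 1/2 satisfied
For instance (3,3) has only 1/8 same-type neighbors, below 2/5.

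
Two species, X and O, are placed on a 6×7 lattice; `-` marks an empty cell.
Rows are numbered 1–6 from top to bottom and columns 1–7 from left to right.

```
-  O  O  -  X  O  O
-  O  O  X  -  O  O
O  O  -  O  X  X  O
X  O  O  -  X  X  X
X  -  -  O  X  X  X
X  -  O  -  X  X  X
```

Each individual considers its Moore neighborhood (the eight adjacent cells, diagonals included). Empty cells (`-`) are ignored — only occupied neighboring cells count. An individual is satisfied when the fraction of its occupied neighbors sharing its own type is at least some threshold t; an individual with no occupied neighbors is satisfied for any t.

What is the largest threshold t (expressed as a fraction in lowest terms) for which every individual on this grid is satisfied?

1/4

(1,2)O 3/3
(1,3)O 3/4
(1,5)X 1/3
(1,6)O 3/4
(1,7)O 3/3
(2,2)O 5/5
(2,3)O 5/6
(2,4)X 2/5
(2,6)O 4/7
(2,7)O 4/5
(3,1)O 3/4
(3,2)O 5/6
(3,4)O 2/5
(3,5)X 4/6
(3,6)X 4/7
(3,7)O 2/5
(4,1)X 1/4
(4,2)O 3/5
(4,3)O 4/4
(4,5)X 5/7
(4,6)X 7/8
(4,7)X 4/5
(5,1)X 2/3
(5,4)O 2/5
(5,5)X 5/6
(5,6)X 8/8
(5,7)X 5/5
(6,1)X 1/1
(6,3)O 1/1
(6,5)X 3/4
(6,6)X 5/5
(6,7)X 3/3
The smallest same-type fraction is 1/4 at (4,1), which reduces to 1/4. Any threshold above that leaves this individual unsatisfied.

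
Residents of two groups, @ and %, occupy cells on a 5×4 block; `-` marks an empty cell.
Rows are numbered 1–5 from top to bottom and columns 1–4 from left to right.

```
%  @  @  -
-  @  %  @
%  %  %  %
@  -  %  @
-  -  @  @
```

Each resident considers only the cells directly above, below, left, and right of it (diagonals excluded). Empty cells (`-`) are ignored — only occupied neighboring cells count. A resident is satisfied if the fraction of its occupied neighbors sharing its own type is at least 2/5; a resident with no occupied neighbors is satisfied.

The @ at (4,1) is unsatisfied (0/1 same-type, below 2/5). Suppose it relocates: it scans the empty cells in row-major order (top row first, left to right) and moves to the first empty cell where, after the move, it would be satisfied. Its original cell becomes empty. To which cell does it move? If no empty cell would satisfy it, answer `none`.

Vacating (4,1). Empty cells in order:
  (1,4): 2/2 same-type → satisfied — stop here.

(1,4)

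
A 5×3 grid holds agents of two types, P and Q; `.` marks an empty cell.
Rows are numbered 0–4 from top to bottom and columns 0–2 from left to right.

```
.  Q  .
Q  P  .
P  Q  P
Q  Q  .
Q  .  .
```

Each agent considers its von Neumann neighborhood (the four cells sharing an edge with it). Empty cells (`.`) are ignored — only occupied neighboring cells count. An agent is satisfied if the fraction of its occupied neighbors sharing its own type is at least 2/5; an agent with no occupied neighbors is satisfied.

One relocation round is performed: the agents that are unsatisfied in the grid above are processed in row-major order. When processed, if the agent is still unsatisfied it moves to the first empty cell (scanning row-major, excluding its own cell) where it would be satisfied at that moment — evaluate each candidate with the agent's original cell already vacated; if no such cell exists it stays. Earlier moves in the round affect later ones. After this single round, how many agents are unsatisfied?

1

Initially unsatisfied (in order): (0,1), (1,0), (1,1), (2,0), (2,1), (2,2).
  (0,1) → (0,0).
  (1,0) → (0,1).
  (1,1) → (1,0).
  (2,0) → (1,2).
  (2,1): now satisfied by earlier moves; stays.
  (2,2): now satisfied by earlier moves; stays.
Resulting grid:
Q Q .
P . P
. Q P
Q Q .
Q . .
Unsatisfied now: (1,0).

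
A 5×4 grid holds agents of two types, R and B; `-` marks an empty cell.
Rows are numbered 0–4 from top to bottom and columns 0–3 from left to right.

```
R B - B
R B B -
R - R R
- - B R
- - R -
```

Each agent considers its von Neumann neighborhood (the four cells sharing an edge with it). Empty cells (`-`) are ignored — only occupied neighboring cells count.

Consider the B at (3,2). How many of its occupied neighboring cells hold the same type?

Occupied neighbors of (3,2): (2,2)=R, (4,2)=R, (3,3)=R.
Same type (B): 0 of 3.

0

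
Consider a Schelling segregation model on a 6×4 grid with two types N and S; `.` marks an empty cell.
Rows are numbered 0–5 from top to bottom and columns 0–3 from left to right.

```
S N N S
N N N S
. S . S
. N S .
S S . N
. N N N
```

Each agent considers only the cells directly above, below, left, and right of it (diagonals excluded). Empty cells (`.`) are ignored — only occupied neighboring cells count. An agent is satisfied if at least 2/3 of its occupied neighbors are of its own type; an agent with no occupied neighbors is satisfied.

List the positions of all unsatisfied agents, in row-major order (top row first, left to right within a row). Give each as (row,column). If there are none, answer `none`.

(0,0)S 0/2 not
(0,1)N 2/3 satisfied
(0,2)N 2/3 satisfied
(0,3)S 1/2 not
(1,0)N 1/2 not
(1,1)N 3/4 satisfied
(1,2)N 2/3 satisfied
(1,3)S 2/3 satisfied
(2,1)S 0/2 not
(2,3)S 1/1 satisfied
(3,1)N 0/3 not
(3,2)S 0/1 not
(4,0)S 1/1 satisfied
(4,1)S 1/3 not
(4,3)N 1/1 satisfied
(5,1)N 1/2 not
(5,2)N 2/2 satisfied
(5,3)N 2/2 satisfied

(0,0), (0,3), (1,0), (2,1), (3,1), (3,2), (4,1), (5,1)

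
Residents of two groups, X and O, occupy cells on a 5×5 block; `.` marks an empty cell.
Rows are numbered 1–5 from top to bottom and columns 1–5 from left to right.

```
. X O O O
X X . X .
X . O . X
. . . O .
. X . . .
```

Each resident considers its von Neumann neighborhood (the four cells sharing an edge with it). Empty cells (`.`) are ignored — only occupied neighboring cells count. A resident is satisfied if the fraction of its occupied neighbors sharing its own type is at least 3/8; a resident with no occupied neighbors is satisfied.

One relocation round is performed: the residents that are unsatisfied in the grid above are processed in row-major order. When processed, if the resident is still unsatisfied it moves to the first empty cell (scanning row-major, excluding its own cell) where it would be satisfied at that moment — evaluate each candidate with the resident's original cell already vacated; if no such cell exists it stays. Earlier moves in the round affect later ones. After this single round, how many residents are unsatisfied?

Initially unsatisfied (in order): (2,4).
  (2,4) → (1,1).
Resulting grid:
X X O O O
X X . . .
X . O . X
. . . O .
. X . . .
All satisfied now.

0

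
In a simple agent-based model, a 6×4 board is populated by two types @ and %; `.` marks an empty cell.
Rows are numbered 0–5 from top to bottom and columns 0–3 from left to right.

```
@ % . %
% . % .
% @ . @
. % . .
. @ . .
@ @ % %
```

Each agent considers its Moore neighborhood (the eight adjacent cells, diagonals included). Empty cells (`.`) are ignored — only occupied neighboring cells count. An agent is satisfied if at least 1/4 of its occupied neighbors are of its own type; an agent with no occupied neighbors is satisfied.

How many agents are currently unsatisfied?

3

(0,0)@ 0/2 ✗
(0,1)% 2/3 ✓
(0,3)% 1/1 ✓
(1,0)% 2/4 ✓
(1,2)% 2/4 ✓
(2,0)% 2/3 ✓
(2,1)@ 0/4 ✗
(2,3)@ 0/1 ✗
(3,1)% 1/3 ✓
(4,1)@ 2/4 ✓
(5,0)@ 2/2 ✓
(5,1)@ 2/3 ✓
(5,2)% 1/3 ✓
(5,3)% 1/1 ✓
Unsatisfied: (0,0), (2,1), (2,3) — 3 in total.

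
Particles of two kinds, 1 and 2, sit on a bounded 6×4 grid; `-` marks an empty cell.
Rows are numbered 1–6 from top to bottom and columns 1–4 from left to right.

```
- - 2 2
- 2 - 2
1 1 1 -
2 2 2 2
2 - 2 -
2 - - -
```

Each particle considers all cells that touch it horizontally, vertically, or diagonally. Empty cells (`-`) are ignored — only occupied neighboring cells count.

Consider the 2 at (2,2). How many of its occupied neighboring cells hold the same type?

Occupied neighbors of (2,2): (1,3)=2, (3,1)=1, (3,2)=1, (3,3)=1.
Same type (2): 1 of 4.

1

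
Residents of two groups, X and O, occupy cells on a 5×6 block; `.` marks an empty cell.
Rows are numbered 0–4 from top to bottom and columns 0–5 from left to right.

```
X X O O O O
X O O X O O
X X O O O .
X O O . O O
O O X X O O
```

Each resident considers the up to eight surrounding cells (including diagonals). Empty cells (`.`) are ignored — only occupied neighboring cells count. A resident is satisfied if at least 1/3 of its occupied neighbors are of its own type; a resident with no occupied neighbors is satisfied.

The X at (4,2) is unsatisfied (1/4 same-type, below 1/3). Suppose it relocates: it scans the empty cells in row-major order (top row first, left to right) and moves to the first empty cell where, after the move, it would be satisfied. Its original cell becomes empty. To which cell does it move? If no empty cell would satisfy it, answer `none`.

Vacating (4,2). Empty cells in order:
  (2,5): 0/5 same-type → still unsatisfied.
  (3,3): 1/7 same-type → still unsatisfied.

none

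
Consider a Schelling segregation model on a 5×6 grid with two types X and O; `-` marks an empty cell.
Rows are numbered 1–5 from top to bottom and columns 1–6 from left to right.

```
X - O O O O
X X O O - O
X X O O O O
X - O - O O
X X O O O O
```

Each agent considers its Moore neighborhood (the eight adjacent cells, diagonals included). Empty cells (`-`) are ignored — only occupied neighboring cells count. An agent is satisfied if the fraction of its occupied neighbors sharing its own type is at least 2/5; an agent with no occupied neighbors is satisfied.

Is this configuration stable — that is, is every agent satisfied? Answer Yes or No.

(1,1)X 2/2 ok
(1,3)O 3/4 ok
(1,4)O 4/4 ok
(1,5)O 4/4 ok
(1,6)O 2/2 ok
(2,1)X 4/4 ok
(2,2)X 4/7 ok
(2,3)O 5/7 ok
(2,4)O 7/7 ok
(2,6)O 4/4 ok
(3,1)X 4/4 ok
(3,2)X 4/7 ok
(3,3)O 4/6 ok
(3,4)O 6/6 ok
(3,5)O 6/6 ok
(3,6)O 4/4 ok
(4,1)X 4/4 ok
(4,3)O 4/6 ok
(4,5)O 7/7 ok
(4,6)O 5/5 ok
(5,1)X 2/2 ok
(5,2)X 2/4 ok
(5,3)O 2/3 ok
(5,4)O 4/4 ok
(5,5)O 4/4 ok
(5,6)O 3/3 ok
All meet the threshold, so the configuration is stable.

Yes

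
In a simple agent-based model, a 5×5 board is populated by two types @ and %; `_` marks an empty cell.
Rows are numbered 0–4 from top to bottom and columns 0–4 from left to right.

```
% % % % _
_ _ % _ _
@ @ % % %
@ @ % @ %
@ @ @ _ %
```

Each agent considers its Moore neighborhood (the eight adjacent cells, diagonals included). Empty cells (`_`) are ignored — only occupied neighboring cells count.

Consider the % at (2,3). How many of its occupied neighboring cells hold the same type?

5

Occupied neighbors of (2,3): (1,2)=%, (2,2)=%, (2,4)=%, (3,2)=%, (3,3)=@, (3,4)=%.
Same type (%): 5 of 6.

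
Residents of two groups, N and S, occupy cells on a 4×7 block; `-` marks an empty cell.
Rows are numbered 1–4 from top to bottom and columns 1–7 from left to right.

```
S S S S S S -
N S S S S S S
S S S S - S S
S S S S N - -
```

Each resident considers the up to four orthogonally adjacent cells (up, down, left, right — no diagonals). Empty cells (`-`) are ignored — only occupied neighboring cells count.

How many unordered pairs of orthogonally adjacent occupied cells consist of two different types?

4

Scan each occupied cell's neighbors to the right and below so each pair is counted once.
Row 1: S(1,1)–S(1,2)= S(1,1)–N(2,1)≠ S(1,2)–S(1,3)= S(1,2)–S(2,2)= S(1,3)–S(1,4)= S(1,3)–S(2,3)= S(1,4)–S(1,5)= S(1,4)–S(2,4)= S(1,5)–S(1,6)= S(1,5)–S(2,5)= S(1,6)–S(2,6)=  → 1/11 unlike.
Row 2: N(2,1)–S(2,2)≠ N(2,1)–S(3,1)≠ S(2,2)–S(2,3)= S(2,2)–S(3,2)= S(2,3)–S(2,4)= S(2,3)–S(3,3)= S(2,4)–S(2,5)= S(2,4)–S(3,4)= S(2,5)–S(2,6)= S(2,6)–S(2,7)= S(2,6)–S(3,6)= S(2,7)–S(3,7)=  → 2/12 unlike.
Row 3: S(3,1)–S(3,2)= S(3,1)–S(4,1)= S(3,2)–S(3,3)= S(3,2)–S(4,2)= S(3,3)–S(3,4)= S(3,3)–S(4,3)= S(3,4)–S(4,4)= S(3,6)–S(3,7)=  → 0/8 unlike.
Row 4: S(4,1)–S(4,2)= S(4,2)–S(4,3)= S(4,3)–S(4,4)= S(4,4)–N(4,5)≠  → 1/4 unlike.
Total adjacent occupied pairs: 35; unlike-type pairs: 4.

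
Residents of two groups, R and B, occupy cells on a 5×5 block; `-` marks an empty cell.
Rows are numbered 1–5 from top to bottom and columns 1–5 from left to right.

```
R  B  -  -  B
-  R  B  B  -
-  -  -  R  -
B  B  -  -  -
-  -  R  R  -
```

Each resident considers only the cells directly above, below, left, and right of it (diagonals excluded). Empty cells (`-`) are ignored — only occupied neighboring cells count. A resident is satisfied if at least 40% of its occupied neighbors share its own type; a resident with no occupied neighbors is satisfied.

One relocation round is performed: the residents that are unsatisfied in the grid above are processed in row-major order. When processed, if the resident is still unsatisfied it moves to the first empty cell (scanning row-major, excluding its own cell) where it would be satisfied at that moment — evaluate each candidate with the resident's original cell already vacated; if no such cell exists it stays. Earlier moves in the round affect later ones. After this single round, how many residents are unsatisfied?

Initially unsatisfied (in order): (1,1), (1,2), (2,2), (3,4).
  (1,1) → (2,1).
  (1,2) → (1,3).
  (2,2): now satisfied by earlier moves; stays.
  (3,4) → (1,1).
Resulting grid:
R - B - B
R R B B -
- - - - -
B B - - -
- - R R -
All satisfied now.

0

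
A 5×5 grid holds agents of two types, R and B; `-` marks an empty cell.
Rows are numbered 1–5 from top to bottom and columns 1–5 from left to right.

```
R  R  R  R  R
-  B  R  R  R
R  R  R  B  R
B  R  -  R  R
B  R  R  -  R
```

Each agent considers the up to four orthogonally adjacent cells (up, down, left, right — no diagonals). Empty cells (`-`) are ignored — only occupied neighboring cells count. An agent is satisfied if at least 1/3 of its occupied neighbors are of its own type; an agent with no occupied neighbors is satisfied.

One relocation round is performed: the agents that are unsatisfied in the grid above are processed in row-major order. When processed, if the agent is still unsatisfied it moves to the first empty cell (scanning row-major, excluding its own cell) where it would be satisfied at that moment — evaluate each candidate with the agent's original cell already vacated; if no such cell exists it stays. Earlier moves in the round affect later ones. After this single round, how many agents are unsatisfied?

Initially unsatisfied (in order): (2,2), (3,4).
  (2,2): no empty cell satisfies it; stays.
  (3,4) → (2,1).
Resulting grid:
R R R R R
B B R R R
R R R - R
B R - R R
B R R - R
Unsatisfied now: (2,2).

1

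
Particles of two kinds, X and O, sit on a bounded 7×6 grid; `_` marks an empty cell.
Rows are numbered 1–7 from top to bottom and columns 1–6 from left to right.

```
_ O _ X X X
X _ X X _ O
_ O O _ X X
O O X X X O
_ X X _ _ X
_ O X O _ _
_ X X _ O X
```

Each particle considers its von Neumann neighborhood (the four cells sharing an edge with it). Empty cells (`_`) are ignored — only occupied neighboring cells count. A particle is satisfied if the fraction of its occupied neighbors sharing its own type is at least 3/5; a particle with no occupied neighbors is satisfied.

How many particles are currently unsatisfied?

(1,2)O 0/0 ok
(1,4)X 2/2 ok
(1,5)X 2/2 ok
(1,6)X 1/2 unhappy
(2,1)X 0/0 ok
(2,3)X 1/2 unhappy
(2,4)X 2/2 ok
(2,6)O 0/2 unhappy
(3,2)O 2/2 ok
(3,3)O 1/3 unhappy
(3,5)X 2/2 ok
(3,6)X 1/3 unhappy
(4,1)O 1/1 ok
(4,2)O 2/4 unhappy
(4,3)X 2/4 unhappy
(4,4)X 2/2 ok
(4,5)X 2/3 ok
(4,6)O 0/3 unhappy
(5,2)X 1/3 unhappy
(5,3)X 3/3 ok
(5,6)X 0/1 unhappy
(6,2)O 0/3 unhappy
(6,3)X 2/4 unhappy
(6,4)O 0/1 unhappy
(7,2)X 1/2 unhappy
(7,3)X 2/2 ok
(7,5)O 0/1 unhappy
(7,6)X 0/1 unhappy
Unsatisfied: (1,6), (2,3), (2,6), (3,3), (3,6), (4,2), (4,3), (4,6), (5,2), (5,6), (6,2), (6,3), (6,4), (7,2), (7,5), (7,6) — 16 in total.

16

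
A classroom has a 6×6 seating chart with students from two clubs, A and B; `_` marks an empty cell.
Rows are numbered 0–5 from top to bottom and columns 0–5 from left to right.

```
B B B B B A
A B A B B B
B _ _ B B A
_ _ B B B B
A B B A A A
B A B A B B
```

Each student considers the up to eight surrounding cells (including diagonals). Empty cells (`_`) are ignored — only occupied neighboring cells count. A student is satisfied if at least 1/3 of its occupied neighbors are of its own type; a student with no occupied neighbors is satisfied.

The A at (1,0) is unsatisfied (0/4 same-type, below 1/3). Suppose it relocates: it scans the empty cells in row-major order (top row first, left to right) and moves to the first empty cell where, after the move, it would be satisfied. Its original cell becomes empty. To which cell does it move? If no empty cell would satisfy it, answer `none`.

(3,0)

Vacating (1,0). Empty cells in order:
  (2,1): 1/4 same-type → still unsatisfied.
  (2,2): 1/6 same-type → still unsatisfied.
  (3,0): 1/3 same-type → satisfied — stop here.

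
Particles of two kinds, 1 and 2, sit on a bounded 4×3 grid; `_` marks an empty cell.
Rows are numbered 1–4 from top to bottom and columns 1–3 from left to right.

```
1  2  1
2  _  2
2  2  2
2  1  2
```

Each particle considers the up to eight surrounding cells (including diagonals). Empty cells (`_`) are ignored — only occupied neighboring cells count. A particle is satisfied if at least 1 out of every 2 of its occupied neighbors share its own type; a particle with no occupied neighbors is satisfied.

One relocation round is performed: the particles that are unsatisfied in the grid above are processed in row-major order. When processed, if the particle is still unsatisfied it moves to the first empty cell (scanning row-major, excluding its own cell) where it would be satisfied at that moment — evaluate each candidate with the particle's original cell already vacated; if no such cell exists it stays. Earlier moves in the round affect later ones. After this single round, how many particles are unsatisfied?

3

Initially unsatisfied (in order): (1,1), (1,3), (4,2).
  (1,1): no empty cell satisfies it; stays.
  (1,3): no empty cell satisfies it; stays.
  (4,2): no empty cell satisfies it; stays.
Resulting grid:
1 2 1
2 _ 2
2 2 2
2 1 2
Unsatisfied now: (1,1), (1,3), (4,2).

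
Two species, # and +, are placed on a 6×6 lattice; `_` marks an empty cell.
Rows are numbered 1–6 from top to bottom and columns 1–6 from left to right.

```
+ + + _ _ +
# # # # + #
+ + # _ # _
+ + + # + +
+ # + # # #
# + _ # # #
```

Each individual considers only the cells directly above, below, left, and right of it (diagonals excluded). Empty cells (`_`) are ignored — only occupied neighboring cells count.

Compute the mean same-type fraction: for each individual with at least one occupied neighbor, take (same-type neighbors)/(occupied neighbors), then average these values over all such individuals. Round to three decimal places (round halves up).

0.465

(1,1)+ 1/2
(1,2)+ 2/3
(1,3)+ 1/2
(1,6)+ 0/1
(2,1)# 1/3
(2,2)# 2/4
(2,3)# 3/4
(2,4)# 1/2
(2,5)+ 0/3
(2,6)# 0/2
(3,1)+ 2/3
(3,2)+ 2/4
(3,3)# 1/3
(3,5)# 0/2
(4,1)+ 3/3
(4,2)+ 3/4
(4,3)+ 2/4
(4,4)# 1/3
(4,5)+ 1/4
(4,6)+ 1/2
(5,1)+ 1/3
(5,2)# 0/4
(5,3)+ 1/3
(5,4)# 3/4
(5,5)# 3/4
(5,6)# 2/3
(6,1)# 0/2
(6,2)+ 0/2
(6,4)# 2/2
(6,5)# 3/3
(6,6)# 2/2
Sum over 31 individuals: 1/2 + 2/3 + 1/2 + 0/1 + 1/3 + 2/4 + 3/4 + 1/2 + 0/3 + 0/2 + 2/3 + 2/4 + 1/3 + 0/2 + 3/3 + 3/4 + 2/4 + 1/3 + 1/4 + 1/2 + 1/3 + 0/4 + 1/3 + 3/4 + 3/4 + 2/3 + 0/2 + 0/2 + 2/2 + 3/3 + 2/2 = 173/12; mean = 173/12 ÷ 31 = 173/372 = 0.465053… → 0.465.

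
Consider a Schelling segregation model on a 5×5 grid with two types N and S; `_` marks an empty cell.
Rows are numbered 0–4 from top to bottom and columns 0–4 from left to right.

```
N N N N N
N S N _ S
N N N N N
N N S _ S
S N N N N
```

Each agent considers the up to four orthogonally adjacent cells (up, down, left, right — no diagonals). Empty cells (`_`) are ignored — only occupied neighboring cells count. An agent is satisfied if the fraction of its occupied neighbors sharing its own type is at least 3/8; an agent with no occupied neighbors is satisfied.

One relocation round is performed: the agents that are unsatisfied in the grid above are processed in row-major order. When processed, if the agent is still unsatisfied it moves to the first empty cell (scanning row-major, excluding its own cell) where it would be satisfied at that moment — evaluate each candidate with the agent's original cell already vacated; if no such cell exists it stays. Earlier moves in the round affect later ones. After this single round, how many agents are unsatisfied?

3

Initially unsatisfied (in order): (1,1), (1,4), (2,4), (3,2), (3,4), (4,0).
  (1,1) → (3,3).
  (1,4): no empty cell satisfies it; stays.
  (2,4) → (1,1).
  (3,2) → (2,4).
  (3,4): now satisfied by earlier moves; stays.
  (4,0): no empty cell satisfies it; stays.
Resulting grid:
N N N N N
N N N _ S
N N N N S
N N _ S S
S N N N N
Unsatisfied now: (2,3), (3,3), (4,0).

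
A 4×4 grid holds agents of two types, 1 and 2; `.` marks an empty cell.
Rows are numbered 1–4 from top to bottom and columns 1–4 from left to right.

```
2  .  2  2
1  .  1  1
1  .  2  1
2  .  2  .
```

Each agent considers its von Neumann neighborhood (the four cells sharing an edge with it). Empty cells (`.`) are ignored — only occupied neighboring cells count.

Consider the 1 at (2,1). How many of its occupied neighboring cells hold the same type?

1

Occupied neighbors of (2,1): (1,1)=2, (3,1)=1.
Same type (1): 1 of 2.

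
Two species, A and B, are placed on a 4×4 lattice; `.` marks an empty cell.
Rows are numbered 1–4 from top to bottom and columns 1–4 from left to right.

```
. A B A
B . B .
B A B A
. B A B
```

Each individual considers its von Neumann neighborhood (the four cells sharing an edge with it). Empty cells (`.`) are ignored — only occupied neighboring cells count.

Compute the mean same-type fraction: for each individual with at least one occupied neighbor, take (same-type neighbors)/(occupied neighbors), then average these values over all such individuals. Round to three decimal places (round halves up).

Row 1: (1,2)A 0/1 · (1,3)B 1/3 · (1,4)A 0/1
Row 2: (2,1)B 1/1 · (2,3)B 2/2
Row 3: (3,1)B 1/2 · (3,2)A 0/3 · (3,3)B 1/4 · (3,4)A 0/2
Row 4: (4,2)B 0/2 · (4,3)A 0/3 · (4,4)B 0/2
Sum over 12 individuals: 0/1 + 1/3 + 0/1 + 1/1 + 2/2 + 1/2 + 0/3 + 1/4 + 0/2 + 0/2 + 0/3 + 0/2 = 37/12; mean = 37/12 ÷ 12 = 37/144 = 0.256944… → 0.257.

0.257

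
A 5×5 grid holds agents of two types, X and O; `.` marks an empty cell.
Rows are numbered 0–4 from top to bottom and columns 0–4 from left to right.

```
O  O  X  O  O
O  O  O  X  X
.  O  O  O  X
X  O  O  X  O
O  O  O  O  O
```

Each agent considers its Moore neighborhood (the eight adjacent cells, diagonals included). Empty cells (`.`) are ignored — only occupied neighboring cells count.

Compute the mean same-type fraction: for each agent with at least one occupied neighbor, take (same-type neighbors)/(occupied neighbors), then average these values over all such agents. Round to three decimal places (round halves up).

(0,0)O 3/3
(0,1)O 4/5
(0,2)X 1/5
(0,3)O 2/5
(0,4)O 1/3
(1,0)O 4/4
(1,1)O 6/7
(1,2)O 6/8
(1,3)X 3/8
(1,4)X 2/5
(2,1)O 6/7
(2,2)O 6/8
(2,3)O 4/8
(2,4)X 3/5
(3,0)X 0/4
(3,1)O 6/7
(3,2)O 7/8
(3,3)X 1/8
(3,4)O 3/5
(4,0)O 2/3
(4,1)O 4/5
(4,2)O 4/5
(4,3)O 4/5
(4,4)O 2/3
Sum over 24 agents: 3/3 + 4/5 + 1/5 + 2/5 + 1/3 + 4/4 + 6/7 + 6/8 + 3/8 + 2/5 + 6/7 + 6/8 + 4/8 + 3/5 + 0/4 + 6/7 + 7/8 + 1/8 + 3/5 + 2/3 + 4/5 + 4/5 + 4/5 + 2/3 = 12611/840; mean = 12611/840 ÷ 24 = 12611/20160 = 0.625545… → 0.626.

0.626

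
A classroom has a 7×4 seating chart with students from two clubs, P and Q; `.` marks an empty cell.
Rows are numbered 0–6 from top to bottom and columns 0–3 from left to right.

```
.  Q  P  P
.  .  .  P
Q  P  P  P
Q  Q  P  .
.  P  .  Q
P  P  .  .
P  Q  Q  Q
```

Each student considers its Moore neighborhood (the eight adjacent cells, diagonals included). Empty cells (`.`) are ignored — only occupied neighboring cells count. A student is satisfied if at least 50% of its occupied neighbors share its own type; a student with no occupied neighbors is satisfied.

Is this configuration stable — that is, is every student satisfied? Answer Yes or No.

(0,1)Q 0/1 not
(0,2)P 2/3 satisfied
(0,3)P 2/2 satisfied
(1,3)P 4/4 satisfied
(2,0)Q 2/3 satisfied
(2,1)P 2/5 not
(2,2)P 4/5 satisfied
(2,3)P 3/3 satisfied
(3,0)Q 2/4 satisfied
(3,1)Q 2/6 not
(3,2)P 4/6 satisfied
(4,1)P 3/5 satisfied
(4,3)Q 0/1 not
(5,0)P 3/4 satisfied
(5,1)P 3/5 satisfied
(6,0)P 2/3 satisfied
(6,1)Q 1/4 not
(6,2)Q 2/3 satisfied
(6,3)Q 1/1 satisfied
For instance (0,1) has only 0/1 same-type neighbors, below 1/2.

No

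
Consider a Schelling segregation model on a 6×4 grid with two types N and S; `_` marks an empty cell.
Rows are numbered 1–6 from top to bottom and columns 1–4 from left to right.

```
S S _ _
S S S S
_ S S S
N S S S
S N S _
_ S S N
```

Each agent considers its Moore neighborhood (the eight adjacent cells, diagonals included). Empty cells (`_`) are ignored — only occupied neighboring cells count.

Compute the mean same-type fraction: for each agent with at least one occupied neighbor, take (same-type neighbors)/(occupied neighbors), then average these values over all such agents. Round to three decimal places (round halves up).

0.752

Row 1: (1,1)S 3/3 · (1,2)S 4/4
Row 2: (2,1)S 4/4 · (2,2)S 6/6 · (2,3)S 6/6 · (2,4)S 3/3
Row 3: (3,2)S 6/7 · (3,3)S 8/8 · (3,4)S 5/5
Row 4: (4,1)N 1/4 · (4,2)S 5/7 · (4,3)S 6/7 · (4,4)S 4/4
Row 5: (5,1)S 2/4 · (5,2)N 1/7 · (5,3)S 5/7
Row 6: (6,2)S 3/4 · (6,3)S 2/4 · (6,4)N 0/2
Sum over 19 agents: 3/3 + 4/4 + 4/4 + 6/6 + 6/6 + 3/3 + 6/7 + 8/8 + 5/5 + 1/4 + 5/7 + 6/7 + 4/4 + 2/4 + 1/7 + 5/7 + 3/4 + 2/4 + 0/2 = 100/7; mean = 100/7 ÷ 19 = 100/133 = 0.751879… → 0.752.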